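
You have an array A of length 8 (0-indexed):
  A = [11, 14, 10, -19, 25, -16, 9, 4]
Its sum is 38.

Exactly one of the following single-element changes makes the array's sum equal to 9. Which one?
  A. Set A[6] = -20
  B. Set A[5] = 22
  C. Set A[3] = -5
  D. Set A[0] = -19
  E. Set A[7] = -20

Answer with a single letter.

Option A: A[6] 9->-20, delta=-29, new_sum=38+(-29)=9 <-- matches target
Option B: A[5] -16->22, delta=38, new_sum=38+(38)=76
Option C: A[3] -19->-5, delta=14, new_sum=38+(14)=52
Option D: A[0] 11->-19, delta=-30, new_sum=38+(-30)=8
Option E: A[7] 4->-20, delta=-24, new_sum=38+(-24)=14

Answer: A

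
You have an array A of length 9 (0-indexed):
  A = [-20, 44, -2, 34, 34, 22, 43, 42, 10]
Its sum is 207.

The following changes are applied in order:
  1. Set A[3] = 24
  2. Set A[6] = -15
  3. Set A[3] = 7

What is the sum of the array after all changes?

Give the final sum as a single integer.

Initial sum: 207
Change 1: A[3] 34 -> 24, delta = -10, sum = 197
Change 2: A[6] 43 -> -15, delta = -58, sum = 139
Change 3: A[3] 24 -> 7, delta = -17, sum = 122

Answer: 122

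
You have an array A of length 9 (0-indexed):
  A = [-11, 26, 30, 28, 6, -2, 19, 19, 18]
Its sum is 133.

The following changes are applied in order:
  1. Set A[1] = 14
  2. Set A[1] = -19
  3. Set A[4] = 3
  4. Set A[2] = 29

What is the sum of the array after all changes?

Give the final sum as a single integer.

Initial sum: 133
Change 1: A[1] 26 -> 14, delta = -12, sum = 121
Change 2: A[1] 14 -> -19, delta = -33, sum = 88
Change 3: A[4] 6 -> 3, delta = -3, sum = 85
Change 4: A[2] 30 -> 29, delta = -1, sum = 84

Answer: 84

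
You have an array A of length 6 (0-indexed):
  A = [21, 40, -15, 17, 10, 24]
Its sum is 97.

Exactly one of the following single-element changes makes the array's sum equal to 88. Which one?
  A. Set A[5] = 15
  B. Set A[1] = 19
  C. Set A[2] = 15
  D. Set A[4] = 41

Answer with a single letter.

Option A: A[5] 24->15, delta=-9, new_sum=97+(-9)=88 <-- matches target
Option B: A[1] 40->19, delta=-21, new_sum=97+(-21)=76
Option C: A[2] -15->15, delta=30, new_sum=97+(30)=127
Option D: A[4] 10->41, delta=31, new_sum=97+(31)=128

Answer: A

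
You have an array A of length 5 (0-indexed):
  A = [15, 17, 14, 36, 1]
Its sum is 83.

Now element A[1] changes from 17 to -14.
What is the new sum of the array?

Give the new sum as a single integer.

Old value at index 1: 17
New value at index 1: -14
Delta = -14 - 17 = -31
New sum = old_sum + delta = 83 + (-31) = 52

Answer: 52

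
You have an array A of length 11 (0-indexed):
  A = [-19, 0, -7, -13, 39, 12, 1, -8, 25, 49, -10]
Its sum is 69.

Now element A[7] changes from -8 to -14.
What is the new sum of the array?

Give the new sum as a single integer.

Answer: 63

Derivation:
Old value at index 7: -8
New value at index 7: -14
Delta = -14 - -8 = -6
New sum = old_sum + delta = 69 + (-6) = 63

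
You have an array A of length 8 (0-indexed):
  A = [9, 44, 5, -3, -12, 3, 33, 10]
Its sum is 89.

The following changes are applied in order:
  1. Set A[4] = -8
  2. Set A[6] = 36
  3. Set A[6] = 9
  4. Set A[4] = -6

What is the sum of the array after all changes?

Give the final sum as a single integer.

Initial sum: 89
Change 1: A[4] -12 -> -8, delta = 4, sum = 93
Change 2: A[6] 33 -> 36, delta = 3, sum = 96
Change 3: A[6] 36 -> 9, delta = -27, sum = 69
Change 4: A[4] -8 -> -6, delta = 2, sum = 71

Answer: 71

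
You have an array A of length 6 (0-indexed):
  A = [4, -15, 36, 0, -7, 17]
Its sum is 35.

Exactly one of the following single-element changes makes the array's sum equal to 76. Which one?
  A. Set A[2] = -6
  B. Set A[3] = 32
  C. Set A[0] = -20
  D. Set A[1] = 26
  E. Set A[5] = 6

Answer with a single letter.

Option A: A[2] 36->-6, delta=-42, new_sum=35+(-42)=-7
Option B: A[3] 0->32, delta=32, new_sum=35+(32)=67
Option C: A[0] 4->-20, delta=-24, new_sum=35+(-24)=11
Option D: A[1] -15->26, delta=41, new_sum=35+(41)=76 <-- matches target
Option E: A[5] 17->6, delta=-11, new_sum=35+(-11)=24

Answer: D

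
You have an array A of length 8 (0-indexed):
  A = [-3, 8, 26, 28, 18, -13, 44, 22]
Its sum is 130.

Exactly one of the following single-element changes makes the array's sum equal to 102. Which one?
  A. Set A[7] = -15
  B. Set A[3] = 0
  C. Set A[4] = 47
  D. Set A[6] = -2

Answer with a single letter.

Option A: A[7] 22->-15, delta=-37, new_sum=130+(-37)=93
Option B: A[3] 28->0, delta=-28, new_sum=130+(-28)=102 <-- matches target
Option C: A[4] 18->47, delta=29, new_sum=130+(29)=159
Option D: A[6] 44->-2, delta=-46, new_sum=130+(-46)=84

Answer: B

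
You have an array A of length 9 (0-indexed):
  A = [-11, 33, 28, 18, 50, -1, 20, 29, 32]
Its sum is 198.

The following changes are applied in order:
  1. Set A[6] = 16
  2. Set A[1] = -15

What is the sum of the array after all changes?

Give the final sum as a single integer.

Initial sum: 198
Change 1: A[6] 20 -> 16, delta = -4, sum = 194
Change 2: A[1] 33 -> -15, delta = -48, sum = 146

Answer: 146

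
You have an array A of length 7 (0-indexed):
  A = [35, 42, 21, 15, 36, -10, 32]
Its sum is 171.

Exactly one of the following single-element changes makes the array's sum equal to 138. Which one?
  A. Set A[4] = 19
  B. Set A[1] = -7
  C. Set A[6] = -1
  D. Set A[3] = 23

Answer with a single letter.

Option A: A[4] 36->19, delta=-17, new_sum=171+(-17)=154
Option B: A[1] 42->-7, delta=-49, new_sum=171+(-49)=122
Option C: A[6] 32->-1, delta=-33, new_sum=171+(-33)=138 <-- matches target
Option D: A[3] 15->23, delta=8, new_sum=171+(8)=179

Answer: C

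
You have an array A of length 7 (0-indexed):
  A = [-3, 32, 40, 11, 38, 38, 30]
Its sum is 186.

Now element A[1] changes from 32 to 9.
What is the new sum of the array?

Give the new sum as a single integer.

Answer: 163

Derivation:
Old value at index 1: 32
New value at index 1: 9
Delta = 9 - 32 = -23
New sum = old_sum + delta = 186 + (-23) = 163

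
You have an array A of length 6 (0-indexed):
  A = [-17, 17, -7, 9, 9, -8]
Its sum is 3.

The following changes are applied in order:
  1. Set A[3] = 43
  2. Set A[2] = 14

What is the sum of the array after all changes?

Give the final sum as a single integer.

Initial sum: 3
Change 1: A[3] 9 -> 43, delta = 34, sum = 37
Change 2: A[2] -7 -> 14, delta = 21, sum = 58

Answer: 58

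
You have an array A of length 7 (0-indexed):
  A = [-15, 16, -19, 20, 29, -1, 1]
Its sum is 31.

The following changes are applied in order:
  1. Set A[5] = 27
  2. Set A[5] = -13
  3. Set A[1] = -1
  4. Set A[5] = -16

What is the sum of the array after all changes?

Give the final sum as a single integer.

Initial sum: 31
Change 1: A[5] -1 -> 27, delta = 28, sum = 59
Change 2: A[5] 27 -> -13, delta = -40, sum = 19
Change 3: A[1] 16 -> -1, delta = -17, sum = 2
Change 4: A[5] -13 -> -16, delta = -3, sum = -1

Answer: -1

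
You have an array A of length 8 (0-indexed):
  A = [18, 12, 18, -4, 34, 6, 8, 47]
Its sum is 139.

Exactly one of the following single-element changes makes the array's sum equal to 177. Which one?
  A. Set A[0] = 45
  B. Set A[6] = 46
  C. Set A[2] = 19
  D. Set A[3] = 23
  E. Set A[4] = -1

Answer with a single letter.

Answer: B

Derivation:
Option A: A[0] 18->45, delta=27, new_sum=139+(27)=166
Option B: A[6] 8->46, delta=38, new_sum=139+(38)=177 <-- matches target
Option C: A[2] 18->19, delta=1, new_sum=139+(1)=140
Option D: A[3] -4->23, delta=27, new_sum=139+(27)=166
Option E: A[4] 34->-1, delta=-35, new_sum=139+(-35)=104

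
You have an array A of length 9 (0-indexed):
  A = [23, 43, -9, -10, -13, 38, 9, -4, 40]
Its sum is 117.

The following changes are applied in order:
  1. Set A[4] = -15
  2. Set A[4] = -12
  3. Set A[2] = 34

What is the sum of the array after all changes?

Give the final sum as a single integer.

Answer: 161

Derivation:
Initial sum: 117
Change 1: A[4] -13 -> -15, delta = -2, sum = 115
Change 2: A[4] -15 -> -12, delta = 3, sum = 118
Change 3: A[2] -9 -> 34, delta = 43, sum = 161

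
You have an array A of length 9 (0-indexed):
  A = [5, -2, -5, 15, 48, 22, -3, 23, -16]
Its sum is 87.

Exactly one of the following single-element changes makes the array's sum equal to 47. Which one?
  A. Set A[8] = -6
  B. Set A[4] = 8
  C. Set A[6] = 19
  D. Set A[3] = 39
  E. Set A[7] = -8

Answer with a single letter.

Option A: A[8] -16->-6, delta=10, new_sum=87+(10)=97
Option B: A[4] 48->8, delta=-40, new_sum=87+(-40)=47 <-- matches target
Option C: A[6] -3->19, delta=22, new_sum=87+(22)=109
Option D: A[3] 15->39, delta=24, new_sum=87+(24)=111
Option E: A[7] 23->-8, delta=-31, new_sum=87+(-31)=56

Answer: B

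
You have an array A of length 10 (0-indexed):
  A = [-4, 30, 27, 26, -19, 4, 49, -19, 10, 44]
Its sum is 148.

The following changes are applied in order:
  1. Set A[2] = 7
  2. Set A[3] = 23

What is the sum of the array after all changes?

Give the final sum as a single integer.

Answer: 125

Derivation:
Initial sum: 148
Change 1: A[2] 27 -> 7, delta = -20, sum = 128
Change 2: A[3] 26 -> 23, delta = -3, sum = 125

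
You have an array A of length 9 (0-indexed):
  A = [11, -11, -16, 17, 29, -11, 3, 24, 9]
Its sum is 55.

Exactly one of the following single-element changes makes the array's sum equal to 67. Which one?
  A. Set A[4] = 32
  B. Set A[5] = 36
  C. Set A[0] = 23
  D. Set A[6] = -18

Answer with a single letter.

Answer: C

Derivation:
Option A: A[4] 29->32, delta=3, new_sum=55+(3)=58
Option B: A[5] -11->36, delta=47, new_sum=55+(47)=102
Option C: A[0] 11->23, delta=12, new_sum=55+(12)=67 <-- matches target
Option D: A[6] 3->-18, delta=-21, new_sum=55+(-21)=34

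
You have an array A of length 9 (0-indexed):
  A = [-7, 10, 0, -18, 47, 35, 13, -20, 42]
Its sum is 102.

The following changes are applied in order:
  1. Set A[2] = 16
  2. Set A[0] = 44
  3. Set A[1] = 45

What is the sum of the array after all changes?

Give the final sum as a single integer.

Initial sum: 102
Change 1: A[2] 0 -> 16, delta = 16, sum = 118
Change 2: A[0] -7 -> 44, delta = 51, sum = 169
Change 3: A[1] 10 -> 45, delta = 35, sum = 204

Answer: 204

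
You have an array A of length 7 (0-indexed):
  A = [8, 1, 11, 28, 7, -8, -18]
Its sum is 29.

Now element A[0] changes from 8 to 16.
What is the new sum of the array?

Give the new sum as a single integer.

Answer: 37

Derivation:
Old value at index 0: 8
New value at index 0: 16
Delta = 16 - 8 = 8
New sum = old_sum + delta = 29 + (8) = 37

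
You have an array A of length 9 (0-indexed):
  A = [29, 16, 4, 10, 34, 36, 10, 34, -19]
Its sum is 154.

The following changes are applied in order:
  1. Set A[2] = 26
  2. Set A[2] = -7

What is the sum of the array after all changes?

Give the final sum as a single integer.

Answer: 143

Derivation:
Initial sum: 154
Change 1: A[2] 4 -> 26, delta = 22, sum = 176
Change 2: A[2] 26 -> -7, delta = -33, sum = 143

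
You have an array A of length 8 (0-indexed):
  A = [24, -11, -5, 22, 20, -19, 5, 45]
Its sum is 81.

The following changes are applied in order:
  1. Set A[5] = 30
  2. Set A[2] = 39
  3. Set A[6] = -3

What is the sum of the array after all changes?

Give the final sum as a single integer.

Initial sum: 81
Change 1: A[5] -19 -> 30, delta = 49, sum = 130
Change 2: A[2] -5 -> 39, delta = 44, sum = 174
Change 3: A[6] 5 -> -3, delta = -8, sum = 166

Answer: 166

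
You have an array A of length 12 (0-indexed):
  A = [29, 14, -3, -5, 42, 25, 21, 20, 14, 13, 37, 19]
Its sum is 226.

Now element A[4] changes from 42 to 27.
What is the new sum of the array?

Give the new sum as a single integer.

Answer: 211

Derivation:
Old value at index 4: 42
New value at index 4: 27
Delta = 27 - 42 = -15
New sum = old_sum + delta = 226 + (-15) = 211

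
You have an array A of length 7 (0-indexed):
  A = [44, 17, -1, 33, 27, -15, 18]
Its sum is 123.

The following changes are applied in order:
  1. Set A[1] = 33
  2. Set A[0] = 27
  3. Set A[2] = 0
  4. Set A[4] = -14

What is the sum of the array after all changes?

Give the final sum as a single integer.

Answer: 82

Derivation:
Initial sum: 123
Change 1: A[1] 17 -> 33, delta = 16, sum = 139
Change 2: A[0] 44 -> 27, delta = -17, sum = 122
Change 3: A[2] -1 -> 0, delta = 1, sum = 123
Change 4: A[4] 27 -> -14, delta = -41, sum = 82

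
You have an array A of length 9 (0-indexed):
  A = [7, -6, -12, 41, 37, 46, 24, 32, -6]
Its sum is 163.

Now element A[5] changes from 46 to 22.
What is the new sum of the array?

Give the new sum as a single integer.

Answer: 139

Derivation:
Old value at index 5: 46
New value at index 5: 22
Delta = 22 - 46 = -24
New sum = old_sum + delta = 163 + (-24) = 139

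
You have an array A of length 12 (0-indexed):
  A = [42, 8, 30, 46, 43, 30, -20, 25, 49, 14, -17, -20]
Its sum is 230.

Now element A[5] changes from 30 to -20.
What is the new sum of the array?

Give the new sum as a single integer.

Old value at index 5: 30
New value at index 5: -20
Delta = -20 - 30 = -50
New sum = old_sum + delta = 230 + (-50) = 180

Answer: 180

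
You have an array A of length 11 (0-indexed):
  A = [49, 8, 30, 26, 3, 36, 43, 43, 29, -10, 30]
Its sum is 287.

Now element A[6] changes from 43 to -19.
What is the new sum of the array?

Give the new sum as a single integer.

Answer: 225

Derivation:
Old value at index 6: 43
New value at index 6: -19
Delta = -19 - 43 = -62
New sum = old_sum + delta = 287 + (-62) = 225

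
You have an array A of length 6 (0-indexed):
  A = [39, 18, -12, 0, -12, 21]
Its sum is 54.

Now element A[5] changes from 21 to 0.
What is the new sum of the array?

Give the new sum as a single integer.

Answer: 33

Derivation:
Old value at index 5: 21
New value at index 5: 0
Delta = 0 - 21 = -21
New sum = old_sum + delta = 54 + (-21) = 33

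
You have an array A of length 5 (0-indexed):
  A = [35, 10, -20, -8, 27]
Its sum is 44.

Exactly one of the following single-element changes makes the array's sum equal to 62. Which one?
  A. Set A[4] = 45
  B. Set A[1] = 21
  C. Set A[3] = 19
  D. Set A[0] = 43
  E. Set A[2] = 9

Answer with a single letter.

Option A: A[4] 27->45, delta=18, new_sum=44+(18)=62 <-- matches target
Option B: A[1] 10->21, delta=11, new_sum=44+(11)=55
Option C: A[3] -8->19, delta=27, new_sum=44+(27)=71
Option D: A[0] 35->43, delta=8, new_sum=44+(8)=52
Option E: A[2] -20->9, delta=29, new_sum=44+(29)=73

Answer: A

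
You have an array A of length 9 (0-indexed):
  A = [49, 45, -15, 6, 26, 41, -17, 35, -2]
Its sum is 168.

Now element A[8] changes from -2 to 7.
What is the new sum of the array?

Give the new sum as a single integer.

Answer: 177

Derivation:
Old value at index 8: -2
New value at index 8: 7
Delta = 7 - -2 = 9
New sum = old_sum + delta = 168 + (9) = 177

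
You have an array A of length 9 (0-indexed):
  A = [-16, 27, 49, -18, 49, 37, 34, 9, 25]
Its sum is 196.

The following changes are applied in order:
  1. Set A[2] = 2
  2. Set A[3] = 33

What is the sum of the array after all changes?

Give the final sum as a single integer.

Answer: 200

Derivation:
Initial sum: 196
Change 1: A[2] 49 -> 2, delta = -47, sum = 149
Change 2: A[3] -18 -> 33, delta = 51, sum = 200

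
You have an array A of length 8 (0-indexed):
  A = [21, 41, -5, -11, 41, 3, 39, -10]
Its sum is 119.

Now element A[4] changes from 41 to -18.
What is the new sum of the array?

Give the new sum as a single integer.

Answer: 60

Derivation:
Old value at index 4: 41
New value at index 4: -18
Delta = -18 - 41 = -59
New sum = old_sum + delta = 119 + (-59) = 60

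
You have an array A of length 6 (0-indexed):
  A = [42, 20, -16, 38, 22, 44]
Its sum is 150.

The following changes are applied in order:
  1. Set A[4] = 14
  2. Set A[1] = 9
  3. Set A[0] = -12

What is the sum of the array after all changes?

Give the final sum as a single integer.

Answer: 77

Derivation:
Initial sum: 150
Change 1: A[4] 22 -> 14, delta = -8, sum = 142
Change 2: A[1] 20 -> 9, delta = -11, sum = 131
Change 3: A[0] 42 -> -12, delta = -54, sum = 77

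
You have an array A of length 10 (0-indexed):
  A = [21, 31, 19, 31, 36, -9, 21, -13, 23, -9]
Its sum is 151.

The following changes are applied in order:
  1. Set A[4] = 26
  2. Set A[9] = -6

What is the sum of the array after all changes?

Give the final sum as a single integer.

Initial sum: 151
Change 1: A[4] 36 -> 26, delta = -10, sum = 141
Change 2: A[9] -9 -> -6, delta = 3, sum = 144

Answer: 144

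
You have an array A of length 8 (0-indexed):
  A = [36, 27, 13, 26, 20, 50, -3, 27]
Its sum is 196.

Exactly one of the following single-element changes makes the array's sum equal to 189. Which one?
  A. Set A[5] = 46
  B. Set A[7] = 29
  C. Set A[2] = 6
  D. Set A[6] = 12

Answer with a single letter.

Answer: C

Derivation:
Option A: A[5] 50->46, delta=-4, new_sum=196+(-4)=192
Option B: A[7] 27->29, delta=2, new_sum=196+(2)=198
Option C: A[2] 13->6, delta=-7, new_sum=196+(-7)=189 <-- matches target
Option D: A[6] -3->12, delta=15, new_sum=196+(15)=211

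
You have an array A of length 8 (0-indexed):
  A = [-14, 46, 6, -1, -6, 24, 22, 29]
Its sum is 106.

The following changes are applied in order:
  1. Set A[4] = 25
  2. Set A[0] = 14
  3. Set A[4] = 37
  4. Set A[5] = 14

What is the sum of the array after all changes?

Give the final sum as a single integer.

Answer: 167

Derivation:
Initial sum: 106
Change 1: A[4] -6 -> 25, delta = 31, sum = 137
Change 2: A[0] -14 -> 14, delta = 28, sum = 165
Change 3: A[4] 25 -> 37, delta = 12, sum = 177
Change 4: A[5] 24 -> 14, delta = -10, sum = 167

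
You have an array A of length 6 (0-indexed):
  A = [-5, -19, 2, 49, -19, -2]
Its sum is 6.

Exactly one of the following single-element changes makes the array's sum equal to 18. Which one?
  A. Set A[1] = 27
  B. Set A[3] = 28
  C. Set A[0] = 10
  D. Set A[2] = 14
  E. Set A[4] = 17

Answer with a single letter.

Option A: A[1] -19->27, delta=46, new_sum=6+(46)=52
Option B: A[3] 49->28, delta=-21, new_sum=6+(-21)=-15
Option C: A[0] -5->10, delta=15, new_sum=6+(15)=21
Option D: A[2] 2->14, delta=12, new_sum=6+(12)=18 <-- matches target
Option E: A[4] -19->17, delta=36, new_sum=6+(36)=42

Answer: D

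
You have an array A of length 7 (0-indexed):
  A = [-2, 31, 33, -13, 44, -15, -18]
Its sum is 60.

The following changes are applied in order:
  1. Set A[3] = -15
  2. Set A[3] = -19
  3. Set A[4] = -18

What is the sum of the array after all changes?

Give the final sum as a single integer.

Initial sum: 60
Change 1: A[3] -13 -> -15, delta = -2, sum = 58
Change 2: A[3] -15 -> -19, delta = -4, sum = 54
Change 3: A[4] 44 -> -18, delta = -62, sum = -8

Answer: -8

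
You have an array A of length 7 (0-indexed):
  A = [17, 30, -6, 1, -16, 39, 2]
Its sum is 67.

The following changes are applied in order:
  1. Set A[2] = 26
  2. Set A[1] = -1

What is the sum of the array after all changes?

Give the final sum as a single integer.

Answer: 68

Derivation:
Initial sum: 67
Change 1: A[2] -6 -> 26, delta = 32, sum = 99
Change 2: A[1] 30 -> -1, delta = -31, sum = 68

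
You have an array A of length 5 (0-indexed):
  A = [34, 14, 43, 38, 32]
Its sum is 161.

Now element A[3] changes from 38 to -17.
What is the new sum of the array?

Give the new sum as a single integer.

Answer: 106

Derivation:
Old value at index 3: 38
New value at index 3: -17
Delta = -17 - 38 = -55
New sum = old_sum + delta = 161 + (-55) = 106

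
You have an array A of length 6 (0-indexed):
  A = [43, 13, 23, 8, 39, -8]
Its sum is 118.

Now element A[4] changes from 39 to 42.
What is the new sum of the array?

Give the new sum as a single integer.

Answer: 121

Derivation:
Old value at index 4: 39
New value at index 4: 42
Delta = 42 - 39 = 3
New sum = old_sum + delta = 118 + (3) = 121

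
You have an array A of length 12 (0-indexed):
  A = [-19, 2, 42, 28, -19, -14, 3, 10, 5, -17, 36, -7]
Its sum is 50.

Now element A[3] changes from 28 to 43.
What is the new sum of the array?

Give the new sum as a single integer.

Answer: 65

Derivation:
Old value at index 3: 28
New value at index 3: 43
Delta = 43 - 28 = 15
New sum = old_sum + delta = 50 + (15) = 65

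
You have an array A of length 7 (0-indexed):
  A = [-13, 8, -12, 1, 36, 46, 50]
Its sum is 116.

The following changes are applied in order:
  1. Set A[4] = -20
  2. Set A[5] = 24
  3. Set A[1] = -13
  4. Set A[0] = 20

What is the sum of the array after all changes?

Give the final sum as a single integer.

Answer: 50

Derivation:
Initial sum: 116
Change 1: A[4] 36 -> -20, delta = -56, sum = 60
Change 2: A[5] 46 -> 24, delta = -22, sum = 38
Change 3: A[1] 8 -> -13, delta = -21, sum = 17
Change 4: A[0] -13 -> 20, delta = 33, sum = 50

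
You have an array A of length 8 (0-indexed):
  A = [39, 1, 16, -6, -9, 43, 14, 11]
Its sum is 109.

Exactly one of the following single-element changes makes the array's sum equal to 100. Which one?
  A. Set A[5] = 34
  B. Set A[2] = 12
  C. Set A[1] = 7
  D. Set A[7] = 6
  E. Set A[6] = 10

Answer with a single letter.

Option A: A[5] 43->34, delta=-9, new_sum=109+(-9)=100 <-- matches target
Option B: A[2] 16->12, delta=-4, new_sum=109+(-4)=105
Option C: A[1] 1->7, delta=6, new_sum=109+(6)=115
Option D: A[7] 11->6, delta=-5, new_sum=109+(-5)=104
Option E: A[6] 14->10, delta=-4, new_sum=109+(-4)=105

Answer: A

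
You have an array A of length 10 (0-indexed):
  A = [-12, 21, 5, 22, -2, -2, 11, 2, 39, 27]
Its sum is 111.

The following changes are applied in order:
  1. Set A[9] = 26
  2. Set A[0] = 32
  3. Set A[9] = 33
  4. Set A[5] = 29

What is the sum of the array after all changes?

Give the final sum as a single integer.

Initial sum: 111
Change 1: A[9] 27 -> 26, delta = -1, sum = 110
Change 2: A[0] -12 -> 32, delta = 44, sum = 154
Change 3: A[9] 26 -> 33, delta = 7, sum = 161
Change 4: A[5] -2 -> 29, delta = 31, sum = 192

Answer: 192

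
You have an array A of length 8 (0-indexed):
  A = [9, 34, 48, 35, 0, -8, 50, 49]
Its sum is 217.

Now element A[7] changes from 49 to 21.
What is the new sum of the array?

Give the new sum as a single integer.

Answer: 189

Derivation:
Old value at index 7: 49
New value at index 7: 21
Delta = 21 - 49 = -28
New sum = old_sum + delta = 217 + (-28) = 189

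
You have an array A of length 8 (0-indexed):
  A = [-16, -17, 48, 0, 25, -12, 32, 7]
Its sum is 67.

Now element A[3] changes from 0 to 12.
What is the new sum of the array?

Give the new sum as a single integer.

Old value at index 3: 0
New value at index 3: 12
Delta = 12 - 0 = 12
New sum = old_sum + delta = 67 + (12) = 79

Answer: 79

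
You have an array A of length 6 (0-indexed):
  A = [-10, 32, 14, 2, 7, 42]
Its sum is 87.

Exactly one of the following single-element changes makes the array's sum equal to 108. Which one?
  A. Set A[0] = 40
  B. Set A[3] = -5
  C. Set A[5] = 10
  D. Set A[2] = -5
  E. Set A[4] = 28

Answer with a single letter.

Option A: A[0] -10->40, delta=50, new_sum=87+(50)=137
Option B: A[3] 2->-5, delta=-7, new_sum=87+(-7)=80
Option C: A[5] 42->10, delta=-32, new_sum=87+(-32)=55
Option D: A[2] 14->-5, delta=-19, new_sum=87+(-19)=68
Option E: A[4] 7->28, delta=21, new_sum=87+(21)=108 <-- matches target

Answer: E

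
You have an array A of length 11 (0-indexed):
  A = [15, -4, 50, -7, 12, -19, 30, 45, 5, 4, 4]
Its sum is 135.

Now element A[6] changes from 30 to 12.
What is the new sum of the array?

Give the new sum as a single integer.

Answer: 117

Derivation:
Old value at index 6: 30
New value at index 6: 12
Delta = 12 - 30 = -18
New sum = old_sum + delta = 135 + (-18) = 117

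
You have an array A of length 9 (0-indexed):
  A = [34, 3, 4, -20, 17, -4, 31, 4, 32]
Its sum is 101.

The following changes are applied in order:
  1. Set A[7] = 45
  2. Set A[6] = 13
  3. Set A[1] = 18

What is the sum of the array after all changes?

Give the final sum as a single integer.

Answer: 139

Derivation:
Initial sum: 101
Change 1: A[7] 4 -> 45, delta = 41, sum = 142
Change 2: A[6] 31 -> 13, delta = -18, sum = 124
Change 3: A[1] 3 -> 18, delta = 15, sum = 139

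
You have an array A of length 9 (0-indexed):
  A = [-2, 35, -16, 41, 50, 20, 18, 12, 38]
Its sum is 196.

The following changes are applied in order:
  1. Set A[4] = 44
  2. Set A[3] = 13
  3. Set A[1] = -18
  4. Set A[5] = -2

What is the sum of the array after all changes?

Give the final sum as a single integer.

Answer: 87

Derivation:
Initial sum: 196
Change 1: A[4] 50 -> 44, delta = -6, sum = 190
Change 2: A[3] 41 -> 13, delta = -28, sum = 162
Change 3: A[1] 35 -> -18, delta = -53, sum = 109
Change 4: A[5] 20 -> -2, delta = -22, sum = 87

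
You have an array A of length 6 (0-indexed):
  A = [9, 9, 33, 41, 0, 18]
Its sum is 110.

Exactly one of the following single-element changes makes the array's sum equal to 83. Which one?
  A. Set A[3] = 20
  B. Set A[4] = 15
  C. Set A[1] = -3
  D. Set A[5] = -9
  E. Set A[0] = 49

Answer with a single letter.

Option A: A[3] 41->20, delta=-21, new_sum=110+(-21)=89
Option B: A[4] 0->15, delta=15, new_sum=110+(15)=125
Option C: A[1] 9->-3, delta=-12, new_sum=110+(-12)=98
Option D: A[5] 18->-9, delta=-27, new_sum=110+(-27)=83 <-- matches target
Option E: A[0] 9->49, delta=40, new_sum=110+(40)=150

Answer: D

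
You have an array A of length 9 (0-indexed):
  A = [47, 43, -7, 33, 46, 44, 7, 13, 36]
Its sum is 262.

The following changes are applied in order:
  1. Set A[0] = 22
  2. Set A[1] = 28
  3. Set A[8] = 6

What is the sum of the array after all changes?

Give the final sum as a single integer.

Initial sum: 262
Change 1: A[0] 47 -> 22, delta = -25, sum = 237
Change 2: A[1] 43 -> 28, delta = -15, sum = 222
Change 3: A[8] 36 -> 6, delta = -30, sum = 192

Answer: 192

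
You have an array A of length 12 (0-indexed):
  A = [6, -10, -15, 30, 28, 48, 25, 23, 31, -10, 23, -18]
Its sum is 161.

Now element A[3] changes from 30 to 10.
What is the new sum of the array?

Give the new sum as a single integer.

Old value at index 3: 30
New value at index 3: 10
Delta = 10 - 30 = -20
New sum = old_sum + delta = 161 + (-20) = 141

Answer: 141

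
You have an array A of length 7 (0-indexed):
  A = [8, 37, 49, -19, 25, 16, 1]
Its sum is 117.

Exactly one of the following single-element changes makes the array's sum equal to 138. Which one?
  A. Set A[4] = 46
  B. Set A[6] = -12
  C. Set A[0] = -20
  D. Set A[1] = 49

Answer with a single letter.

Answer: A

Derivation:
Option A: A[4] 25->46, delta=21, new_sum=117+(21)=138 <-- matches target
Option B: A[6] 1->-12, delta=-13, new_sum=117+(-13)=104
Option C: A[0] 8->-20, delta=-28, new_sum=117+(-28)=89
Option D: A[1] 37->49, delta=12, new_sum=117+(12)=129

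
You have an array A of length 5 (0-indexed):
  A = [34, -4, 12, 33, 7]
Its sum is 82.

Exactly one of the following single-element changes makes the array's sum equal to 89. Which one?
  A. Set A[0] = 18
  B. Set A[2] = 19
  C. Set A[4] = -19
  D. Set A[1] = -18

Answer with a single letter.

Option A: A[0] 34->18, delta=-16, new_sum=82+(-16)=66
Option B: A[2] 12->19, delta=7, new_sum=82+(7)=89 <-- matches target
Option C: A[4] 7->-19, delta=-26, new_sum=82+(-26)=56
Option D: A[1] -4->-18, delta=-14, new_sum=82+(-14)=68

Answer: B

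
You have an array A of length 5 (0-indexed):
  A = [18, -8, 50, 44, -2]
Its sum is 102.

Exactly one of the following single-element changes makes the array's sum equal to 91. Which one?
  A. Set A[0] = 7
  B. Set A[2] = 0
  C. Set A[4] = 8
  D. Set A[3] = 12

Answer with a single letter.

Answer: A

Derivation:
Option A: A[0] 18->7, delta=-11, new_sum=102+(-11)=91 <-- matches target
Option B: A[2] 50->0, delta=-50, new_sum=102+(-50)=52
Option C: A[4] -2->8, delta=10, new_sum=102+(10)=112
Option D: A[3] 44->12, delta=-32, new_sum=102+(-32)=70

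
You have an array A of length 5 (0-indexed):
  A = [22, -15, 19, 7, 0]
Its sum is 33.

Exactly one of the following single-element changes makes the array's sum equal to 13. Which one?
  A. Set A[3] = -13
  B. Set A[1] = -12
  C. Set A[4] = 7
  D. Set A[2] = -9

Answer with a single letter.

Answer: A

Derivation:
Option A: A[3] 7->-13, delta=-20, new_sum=33+(-20)=13 <-- matches target
Option B: A[1] -15->-12, delta=3, new_sum=33+(3)=36
Option C: A[4] 0->7, delta=7, new_sum=33+(7)=40
Option D: A[2] 19->-9, delta=-28, new_sum=33+(-28)=5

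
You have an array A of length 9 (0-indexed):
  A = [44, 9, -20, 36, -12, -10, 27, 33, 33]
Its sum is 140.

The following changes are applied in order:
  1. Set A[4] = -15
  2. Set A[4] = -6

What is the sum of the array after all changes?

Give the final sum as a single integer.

Initial sum: 140
Change 1: A[4] -12 -> -15, delta = -3, sum = 137
Change 2: A[4] -15 -> -6, delta = 9, sum = 146

Answer: 146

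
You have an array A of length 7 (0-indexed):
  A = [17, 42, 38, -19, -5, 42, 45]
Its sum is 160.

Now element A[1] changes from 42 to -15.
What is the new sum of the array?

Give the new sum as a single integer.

Answer: 103

Derivation:
Old value at index 1: 42
New value at index 1: -15
Delta = -15 - 42 = -57
New sum = old_sum + delta = 160 + (-57) = 103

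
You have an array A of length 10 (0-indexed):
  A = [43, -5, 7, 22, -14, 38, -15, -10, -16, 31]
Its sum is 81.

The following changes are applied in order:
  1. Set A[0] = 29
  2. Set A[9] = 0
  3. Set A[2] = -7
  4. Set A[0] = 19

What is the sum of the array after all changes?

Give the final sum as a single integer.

Initial sum: 81
Change 1: A[0] 43 -> 29, delta = -14, sum = 67
Change 2: A[9] 31 -> 0, delta = -31, sum = 36
Change 3: A[2] 7 -> -7, delta = -14, sum = 22
Change 4: A[0] 29 -> 19, delta = -10, sum = 12

Answer: 12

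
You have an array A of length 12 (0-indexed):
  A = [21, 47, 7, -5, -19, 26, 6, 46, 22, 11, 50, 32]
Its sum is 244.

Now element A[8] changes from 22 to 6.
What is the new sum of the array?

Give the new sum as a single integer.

Old value at index 8: 22
New value at index 8: 6
Delta = 6 - 22 = -16
New sum = old_sum + delta = 244 + (-16) = 228

Answer: 228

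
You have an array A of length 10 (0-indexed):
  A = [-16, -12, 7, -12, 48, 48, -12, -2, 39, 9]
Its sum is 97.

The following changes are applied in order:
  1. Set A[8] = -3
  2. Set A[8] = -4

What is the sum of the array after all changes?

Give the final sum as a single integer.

Initial sum: 97
Change 1: A[8] 39 -> -3, delta = -42, sum = 55
Change 2: A[8] -3 -> -4, delta = -1, sum = 54

Answer: 54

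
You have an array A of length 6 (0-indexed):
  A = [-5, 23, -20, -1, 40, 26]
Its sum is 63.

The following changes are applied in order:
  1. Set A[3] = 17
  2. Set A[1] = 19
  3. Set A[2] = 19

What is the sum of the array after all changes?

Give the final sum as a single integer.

Initial sum: 63
Change 1: A[3] -1 -> 17, delta = 18, sum = 81
Change 2: A[1] 23 -> 19, delta = -4, sum = 77
Change 3: A[2] -20 -> 19, delta = 39, sum = 116

Answer: 116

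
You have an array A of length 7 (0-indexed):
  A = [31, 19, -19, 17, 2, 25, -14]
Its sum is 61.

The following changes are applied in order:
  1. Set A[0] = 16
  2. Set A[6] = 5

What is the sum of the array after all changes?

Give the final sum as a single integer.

Answer: 65

Derivation:
Initial sum: 61
Change 1: A[0] 31 -> 16, delta = -15, sum = 46
Change 2: A[6] -14 -> 5, delta = 19, sum = 65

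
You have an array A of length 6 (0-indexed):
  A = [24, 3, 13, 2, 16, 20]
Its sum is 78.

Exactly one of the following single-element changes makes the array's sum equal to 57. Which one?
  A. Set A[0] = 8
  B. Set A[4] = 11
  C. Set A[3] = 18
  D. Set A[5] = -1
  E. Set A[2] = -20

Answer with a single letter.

Option A: A[0] 24->8, delta=-16, new_sum=78+(-16)=62
Option B: A[4] 16->11, delta=-5, new_sum=78+(-5)=73
Option C: A[3] 2->18, delta=16, new_sum=78+(16)=94
Option D: A[5] 20->-1, delta=-21, new_sum=78+(-21)=57 <-- matches target
Option E: A[2] 13->-20, delta=-33, new_sum=78+(-33)=45

Answer: D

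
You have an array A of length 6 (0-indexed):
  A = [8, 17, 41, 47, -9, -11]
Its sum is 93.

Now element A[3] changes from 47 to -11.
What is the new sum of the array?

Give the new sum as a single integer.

Old value at index 3: 47
New value at index 3: -11
Delta = -11 - 47 = -58
New sum = old_sum + delta = 93 + (-58) = 35

Answer: 35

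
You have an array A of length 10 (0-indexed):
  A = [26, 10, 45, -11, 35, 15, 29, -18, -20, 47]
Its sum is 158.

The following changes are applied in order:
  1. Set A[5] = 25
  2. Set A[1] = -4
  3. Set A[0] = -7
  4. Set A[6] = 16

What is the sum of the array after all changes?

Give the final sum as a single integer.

Initial sum: 158
Change 1: A[5] 15 -> 25, delta = 10, sum = 168
Change 2: A[1] 10 -> -4, delta = -14, sum = 154
Change 3: A[0] 26 -> -7, delta = -33, sum = 121
Change 4: A[6] 29 -> 16, delta = -13, sum = 108

Answer: 108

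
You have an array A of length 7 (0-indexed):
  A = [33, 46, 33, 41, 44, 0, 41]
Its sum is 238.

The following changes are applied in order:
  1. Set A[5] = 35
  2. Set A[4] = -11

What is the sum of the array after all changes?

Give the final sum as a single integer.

Initial sum: 238
Change 1: A[5] 0 -> 35, delta = 35, sum = 273
Change 2: A[4] 44 -> -11, delta = -55, sum = 218

Answer: 218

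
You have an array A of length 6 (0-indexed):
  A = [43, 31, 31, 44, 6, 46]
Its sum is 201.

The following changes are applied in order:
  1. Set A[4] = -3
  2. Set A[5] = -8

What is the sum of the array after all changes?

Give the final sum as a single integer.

Answer: 138

Derivation:
Initial sum: 201
Change 1: A[4] 6 -> -3, delta = -9, sum = 192
Change 2: A[5] 46 -> -8, delta = -54, sum = 138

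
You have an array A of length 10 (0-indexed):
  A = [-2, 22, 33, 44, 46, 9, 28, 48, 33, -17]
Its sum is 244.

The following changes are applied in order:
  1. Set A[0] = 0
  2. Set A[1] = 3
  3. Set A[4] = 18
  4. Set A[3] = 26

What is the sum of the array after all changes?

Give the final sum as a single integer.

Answer: 181

Derivation:
Initial sum: 244
Change 1: A[0] -2 -> 0, delta = 2, sum = 246
Change 2: A[1] 22 -> 3, delta = -19, sum = 227
Change 3: A[4] 46 -> 18, delta = -28, sum = 199
Change 4: A[3] 44 -> 26, delta = -18, sum = 181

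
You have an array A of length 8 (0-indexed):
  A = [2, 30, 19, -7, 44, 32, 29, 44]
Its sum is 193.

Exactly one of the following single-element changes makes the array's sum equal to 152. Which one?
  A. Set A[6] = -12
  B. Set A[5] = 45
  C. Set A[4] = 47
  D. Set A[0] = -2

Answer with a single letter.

Option A: A[6] 29->-12, delta=-41, new_sum=193+(-41)=152 <-- matches target
Option B: A[5] 32->45, delta=13, new_sum=193+(13)=206
Option C: A[4] 44->47, delta=3, new_sum=193+(3)=196
Option D: A[0] 2->-2, delta=-4, new_sum=193+(-4)=189

Answer: A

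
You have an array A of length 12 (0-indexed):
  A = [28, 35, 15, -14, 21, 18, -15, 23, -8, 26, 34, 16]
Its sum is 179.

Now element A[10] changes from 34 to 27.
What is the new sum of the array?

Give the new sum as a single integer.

Answer: 172

Derivation:
Old value at index 10: 34
New value at index 10: 27
Delta = 27 - 34 = -7
New sum = old_sum + delta = 179 + (-7) = 172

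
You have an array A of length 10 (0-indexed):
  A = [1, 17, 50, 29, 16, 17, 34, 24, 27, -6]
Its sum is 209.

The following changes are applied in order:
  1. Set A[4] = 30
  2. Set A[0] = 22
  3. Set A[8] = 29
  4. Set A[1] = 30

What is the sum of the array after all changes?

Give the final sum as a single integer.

Answer: 259

Derivation:
Initial sum: 209
Change 1: A[4] 16 -> 30, delta = 14, sum = 223
Change 2: A[0] 1 -> 22, delta = 21, sum = 244
Change 3: A[8] 27 -> 29, delta = 2, sum = 246
Change 4: A[1] 17 -> 30, delta = 13, sum = 259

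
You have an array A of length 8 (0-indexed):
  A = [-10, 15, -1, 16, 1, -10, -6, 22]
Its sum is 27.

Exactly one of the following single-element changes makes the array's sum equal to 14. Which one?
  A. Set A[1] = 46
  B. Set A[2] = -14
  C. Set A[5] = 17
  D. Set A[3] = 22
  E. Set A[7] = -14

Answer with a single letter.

Option A: A[1] 15->46, delta=31, new_sum=27+(31)=58
Option B: A[2] -1->-14, delta=-13, new_sum=27+(-13)=14 <-- matches target
Option C: A[5] -10->17, delta=27, new_sum=27+(27)=54
Option D: A[3] 16->22, delta=6, new_sum=27+(6)=33
Option E: A[7] 22->-14, delta=-36, new_sum=27+(-36)=-9

Answer: B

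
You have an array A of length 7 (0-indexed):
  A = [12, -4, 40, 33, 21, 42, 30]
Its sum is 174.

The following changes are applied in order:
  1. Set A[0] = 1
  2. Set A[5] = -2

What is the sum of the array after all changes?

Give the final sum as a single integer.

Initial sum: 174
Change 1: A[0] 12 -> 1, delta = -11, sum = 163
Change 2: A[5] 42 -> -2, delta = -44, sum = 119

Answer: 119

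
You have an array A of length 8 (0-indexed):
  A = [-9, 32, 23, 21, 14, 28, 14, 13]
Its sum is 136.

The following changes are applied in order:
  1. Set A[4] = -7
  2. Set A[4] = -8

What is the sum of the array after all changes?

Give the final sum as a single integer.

Answer: 114

Derivation:
Initial sum: 136
Change 1: A[4] 14 -> -7, delta = -21, sum = 115
Change 2: A[4] -7 -> -8, delta = -1, sum = 114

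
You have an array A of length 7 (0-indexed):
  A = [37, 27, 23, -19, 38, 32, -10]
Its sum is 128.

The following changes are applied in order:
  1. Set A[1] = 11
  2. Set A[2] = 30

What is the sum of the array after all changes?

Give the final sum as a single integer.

Initial sum: 128
Change 1: A[1] 27 -> 11, delta = -16, sum = 112
Change 2: A[2] 23 -> 30, delta = 7, sum = 119

Answer: 119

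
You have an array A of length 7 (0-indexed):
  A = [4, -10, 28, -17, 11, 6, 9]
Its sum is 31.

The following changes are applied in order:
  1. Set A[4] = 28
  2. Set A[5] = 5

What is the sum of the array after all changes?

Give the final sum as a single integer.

Initial sum: 31
Change 1: A[4] 11 -> 28, delta = 17, sum = 48
Change 2: A[5] 6 -> 5, delta = -1, sum = 47

Answer: 47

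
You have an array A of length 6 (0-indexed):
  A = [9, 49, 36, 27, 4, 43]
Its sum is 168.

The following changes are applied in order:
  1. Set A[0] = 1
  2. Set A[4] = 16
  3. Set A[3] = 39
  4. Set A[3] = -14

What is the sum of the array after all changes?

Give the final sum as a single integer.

Initial sum: 168
Change 1: A[0] 9 -> 1, delta = -8, sum = 160
Change 2: A[4] 4 -> 16, delta = 12, sum = 172
Change 3: A[3] 27 -> 39, delta = 12, sum = 184
Change 4: A[3] 39 -> -14, delta = -53, sum = 131

Answer: 131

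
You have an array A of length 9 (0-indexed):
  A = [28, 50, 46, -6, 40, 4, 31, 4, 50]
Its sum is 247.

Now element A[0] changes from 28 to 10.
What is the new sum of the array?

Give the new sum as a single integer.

Answer: 229

Derivation:
Old value at index 0: 28
New value at index 0: 10
Delta = 10 - 28 = -18
New sum = old_sum + delta = 247 + (-18) = 229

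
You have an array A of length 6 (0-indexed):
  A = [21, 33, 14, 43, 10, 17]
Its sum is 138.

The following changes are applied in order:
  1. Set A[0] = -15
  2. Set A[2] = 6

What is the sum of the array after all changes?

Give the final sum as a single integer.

Answer: 94

Derivation:
Initial sum: 138
Change 1: A[0] 21 -> -15, delta = -36, sum = 102
Change 2: A[2] 14 -> 6, delta = -8, sum = 94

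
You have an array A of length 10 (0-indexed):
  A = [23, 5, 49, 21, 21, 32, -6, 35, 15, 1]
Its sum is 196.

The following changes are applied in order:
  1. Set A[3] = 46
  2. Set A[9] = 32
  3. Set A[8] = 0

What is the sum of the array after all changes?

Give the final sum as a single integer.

Answer: 237

Derivation:
Initial sum: 196
Change 1: A[3] 21 -> 46, delta = 25, sum = 221
Change 2: A[9] 1 -> 32, delta = 31, sum = 252
Change 3: A[8] 15 -> 0, delta = -15, sum = 237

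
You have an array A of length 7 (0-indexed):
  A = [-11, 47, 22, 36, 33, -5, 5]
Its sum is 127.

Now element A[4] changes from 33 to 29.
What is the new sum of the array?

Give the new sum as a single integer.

Answer: 123

Derivation:
Old value at index 4: 33
New value at index 4: 29
Delta = 29 - 33 = -4
New sum = old_sum + delta = 127 + (-4) = 123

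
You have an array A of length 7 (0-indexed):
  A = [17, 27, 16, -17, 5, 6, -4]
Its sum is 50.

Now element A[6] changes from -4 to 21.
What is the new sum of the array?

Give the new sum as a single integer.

Answer: 75

Derivation:
Old value at index 6: -4
New value at index 6: 21
Delta = 21 - -4 = 25
New sum = old_sum + delta = 50 + (25) = 75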